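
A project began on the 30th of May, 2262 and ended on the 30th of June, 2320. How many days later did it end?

From May 30, 2262 to May 30, 2320: 58 years, of which 14 contain a Feb 29 — 44×365 + 14×366 = 21184 days.
(2300 is not a leap year (divisible by 100 but not 400).)
May 2320: 31 − 30 = 1 day remains.
June 1–30, 2320: 30 days.
Residual: 31 days.
Total: 21215 days.

21215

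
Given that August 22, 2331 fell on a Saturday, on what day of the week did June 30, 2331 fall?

Tuesday

Count forward from the earlier date (June 30, 2331) to the later (August 22, 2331):
June 2331: 30 − 30 = 0 days remain.
Then July (31): 31 days.
August 1–22, 2331: 22 days.
Total: 0 + 31 + 22 = 53 days.
53 mod 7 = 4, so 4 days before Saturday is Tuesday.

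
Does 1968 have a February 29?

1968 is a leap year.

Yes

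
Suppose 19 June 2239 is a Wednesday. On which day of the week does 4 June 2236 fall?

Count forward from the earlier date (June 4, 2236) to the later (June 19, 2239):
June 4, 2236 → June 4, 2237: 365 days.
June 4, 2237 → June 4, 2238: 365 days.
June 4, 2238 → June 4, 2239: 365 days.
Within June 2239: 19 − 4 = 15 days.
Total: 1110 days.
1110 mod 7 = 4, so 4 days before Wednesday is Saturday.

Saturday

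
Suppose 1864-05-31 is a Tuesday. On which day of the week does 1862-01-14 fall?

Tuesday

Count forward from the earlier date (January 14, 1862) to the later (May 31, 1864):
January 1862: 31 − 14 = 17 days remain.
Then 27 full months totalling 820 days.
May 1–31, 1864: 31 days.
Total: 17 + 820 + 31 = 868 days.
868 is a multiple of 7, so 1862-01-14 falls on the same weekday: Tuesday.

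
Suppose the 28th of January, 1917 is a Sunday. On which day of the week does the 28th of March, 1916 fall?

Count forward from the earlier date (March 28, 1916) to the later (January 28, 1917):
March 1916: 31 − 28 = 3 days remain.
Then 9 full months totalling 275 days.
January 1–28, 1917: 28 days.
Residual: 306 days.
Total: 306 days.
306 mod 7 = 5, so 5 days before Sunday is Tuesday.

Tuesday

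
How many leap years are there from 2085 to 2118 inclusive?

Years divisible by 4 in [2085, 2118]: 2088, 2092, 2096, 2100, 2104, 2108, 2112, 2116.
Of these, 2100 is divisible by 100 but not 400, so not leap.
Leap years: 8 − 1 = 7.

7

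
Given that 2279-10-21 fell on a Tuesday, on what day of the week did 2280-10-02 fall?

Saturday

Day-of-year of October 21, 2279: 294.
Day-of-year of October 2, 2280: 276.
2279 has 365 days, so 365 − 294 = 71 days remain in 2279.
Total: 71 + 276 = 347 days.
347 mod 7 = 4, so 4 days after Tuesday is Saturday.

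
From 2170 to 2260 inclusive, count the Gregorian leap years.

22

Years divisible by 4: 2172, 2176, …, 2260 — 23 in all.
Of these, 2200 is divisible by 100 but not 400, so not leap.
Leap years: 23 − 1 = 22.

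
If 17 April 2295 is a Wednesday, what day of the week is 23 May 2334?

From April 17, 2295 to April 17, 2334: 39 years, of which 9 contain a Feb 29 — 30×365 + 9×366 = 14244 days.
(2300 is not a leap year (divisible by 100 but not 400).)
April 2334: 30 − 17 = 13 days remain.
May 1–23, 2334: 23 days.
Residual: 36 days.
Total: 14280 days.
14280 is a multiple of 7, so 23 May 2334 falls on the same weekday: Wednesday.

Wednesday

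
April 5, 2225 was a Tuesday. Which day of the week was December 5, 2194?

Count forward from the earlier date (December 5, 2194) to the later (April 5, 2225):
Day-of-year of December 5, 2194: 339.
Day-of-year of April 5, 2225: 95.
2194 has 365 days, so 365 − 339 = 26 days remain in 2194.
Full years 2195–2224: 23 common + 7 leap = 23×365 + 7×366 = 10957 days.
Total: 26 + 10957 + 95 = 11078 days.
11078 mod 7 = 4, so 4 days before Tuesday is Friday.

Friday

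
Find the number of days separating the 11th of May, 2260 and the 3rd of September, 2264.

1576

Day-of-year of May 11, 2260: 132.
Day-of-year of September 3, 2264: 247.
2260 has 366 days, so 366 − 132 = 234 days remain in 2260.
Full years: 2261: 365; 2262: 365; 2263: 365. Sum = 1095.
Total: 234 + 1095 + 247 = 1576 days.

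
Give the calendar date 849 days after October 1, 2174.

January 27, 2177

Count 849 days after October 1, 2174:
Day-of-year of October 1, 2174: 274.
Day-of-year of January 27, 2177: 27.
2174 has 365 days, so 365 − 274 = 91 days remain in 2174.
Full years: 2175: 365; 2176: 366. Sum = 731.
Total: 91 + 731 + 27 = 849 days.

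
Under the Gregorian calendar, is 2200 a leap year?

No

2200 is not a leap year (divisible by 100 but not 400).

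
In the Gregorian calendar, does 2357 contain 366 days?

2357 is not a leap year.

No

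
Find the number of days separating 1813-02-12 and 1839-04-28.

Day-of-year of February 12, 1813: 43.
Day-of-year of April 28, 1839: 118.
1813 has 365 days, so 365 − 43 = 322 days remain in 1813.
Full years 1814–1838: 19 common + 6 leap = 19×365 + 6×366 = 9131 days.
Total: 322 + 9131 + 118 = 9571 days.

9571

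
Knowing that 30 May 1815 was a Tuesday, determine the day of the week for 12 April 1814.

Count forward from the earlier date (April 12, 1814) to the later (May 30, 1815):
Day-of-year of April 12, 1814: 102.
Day-of-year of May 30, 1815: 150.
1814 has 365 days, so 365 − 102 = 263 days remain in 1814.
Total: 263 + 150 = 413 days.
413 is a multiple of 7, so 12 April 1814 falls on the same weekday: Tuesday.

Tuesday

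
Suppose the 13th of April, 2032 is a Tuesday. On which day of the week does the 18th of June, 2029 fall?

Count forward from the earlier date (June 18, 2029) to the later (April 13, 2032):
June 18, 2029 → June 18, 2030: 365 days.
June 18, 2030 → June 18, 2031: 365 days.
June 2031: 30 − 18 = 12 days remain.
Then 9 full months totalling 275 days.
April 1–13, 2032: 13 days.
Residual: 300 days.
Total: 1030 days.
1030 mod 7 = 1, so 1 day before Tuesday is Monday.

Monday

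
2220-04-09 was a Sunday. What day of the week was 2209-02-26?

Sunday

Count forward from the earlier date (February 26, 2209) to the later (April 9, 2220):
Day-of-year of February 26, 2209: 57.
Day-of-year of April 9, 2220: 100.
2209 has 365 days, so 365 − 57 = 308 days remain in 2209.
Full years 2210–2219: 8 common + 2 leap = 8×365 + 2×366 = 3652 days.
Total: 308 + 3652 + 100 = 4060 days.
4060 is a multiple of 7, so 2209-02-26 falls on the same weekday: Sunday.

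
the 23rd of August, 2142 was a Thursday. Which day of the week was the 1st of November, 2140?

Tuesday

Count forward from the earlier date (November 1, 2140) to the later (August 23, 2142):
Day-of-year of November 1, 2140: 306.
Day-of-year of August 23, 2142: 235.
2140 has 366 days, so 366 − 306 = 60 days remain in 2140.
Full years: 2141: 365. Sum = 365.
Total: 60 + 365 + 235 = 660 days.
660 mod 7 = 2, so 2 days before Thursday is Tuesday.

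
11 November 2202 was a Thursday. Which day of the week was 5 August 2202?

Thursday

Count forward from the earlier date (August 5, 2202) to the later (November 11, 2202):
August 2202: 31 − 5 = 26 days remain.
Then September (30), October (31): 30 + 31 = 61 days.
November 1–11, 2202: 11 days.
Total: 26 + 61 + 11 = 98 days.
98 is a multiple of 7, so 5 August 2202 falls on the same weekday: Thursday.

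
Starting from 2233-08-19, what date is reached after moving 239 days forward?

2234-04-15

Count 239 days after August 19, 2233:
August 2233: 31 − 19 = 12 days remain.
Then September (30), October (31), November (30), December (31), January (31), February 2234 (28), March (31): 30 + 31 + 30 + 31 + 31 + 28 + 31 = 212 days.
April 1–15, 2234: 15 days.
Total: 12 + 212 + 15 = 239 days.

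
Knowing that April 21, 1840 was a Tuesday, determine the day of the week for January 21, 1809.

Count forward from the earlier date (January 21, 1809) to the later (April 21, 1840):
Day-of-year of January 21, 1809: 21.
Day-of-year of April 21, 1840: 112.
1809 has 365 days, so 365 − 21 = 344 days remain in 1809.
Full years 1810–1839: 23 common + 7 leap = 23×365 + 7×366 = 10957 days.
Total: 344 + 10957 + 112 = 11413 days.
11413 mod 7 = 3, so 3 days before Tuesday is Saturday.

Saturday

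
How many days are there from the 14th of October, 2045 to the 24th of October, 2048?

1106

Day-of-year of October 14, 2045: 287.
Day-of-year of October 24, 2048: 298.
2045 has 365 days, so 365 − 287 = 78 days remain in 2045.
Full years: 2046: 365; 2047: 365. Sum = 730.
Total: 78 + 730 + 298 = 1106 days.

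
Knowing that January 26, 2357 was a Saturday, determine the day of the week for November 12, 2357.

Tuesday

January 2357: 31 − 26 = 5 days remain.
Then 9 full months totalling 273 days.
November 1–12, 2357: 12 days.
Total: 5 + 273 + 12 = 290 days.
290 mod 7 = 3, so 3 days after Saturday is Tuesday.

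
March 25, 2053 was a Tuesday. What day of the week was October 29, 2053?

March 2053: 31 − 25 = 6 days remain.
Then April (30), May (31), June (30), July (31), August (31), September (30): 30 + 31 + 30 + 31 + 31 + 30 = 183 days.
October 1–29, 2053: 29 days.
Total: 6 + 183 + 29 = 218 days.
218 mod 7 = 1, so 1 day after Tuesday is Wednesday.

Wednesday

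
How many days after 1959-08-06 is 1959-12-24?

140

August 1959: 31 − 6 = 25 days remain.
Then September (30), October (31), November (30): 30 + 31 + 30 = 91 days.
December 1–24, 1959: 24 days.
Total: 25 + 91 + 24 = 140 days.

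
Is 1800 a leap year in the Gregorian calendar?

1800 is not a leap year (divisible by 100 but not 400).

No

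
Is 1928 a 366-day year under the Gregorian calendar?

Yes

1928 is a leap year.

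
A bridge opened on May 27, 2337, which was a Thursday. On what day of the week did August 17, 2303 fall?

Monday

Count forward from the earlier date (August 17, 2303) to the later (May 27, 2337):
Day-of-year of August 17, 2303: 229.
Day-of-year of May 27, 2337: 147.
2303 has 365 days, so 365 − 229 = 136 days remain in 2303.
Full years 2304–2336: 24 common + 9 leap = 24×365 + 9×366 = 12054 days.
Total: 136 + 12054 + 147 = 12337 days.
12337 mod 7 = 3, so 3 days before Thursday is Monday.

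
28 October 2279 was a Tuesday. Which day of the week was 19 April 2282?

Wednesday

Day-of-year of October 28, 2279: 301.
Day-of-year of April 19, 2282: 109.
2279 has 365 days, so 365 − 301 = 64 days remain in 2279.
Full years: 2280: 366; 2281: 365. Sum = 731.
Total: 64 + 731 + 109 = 904 days.
904 mod 7 = 1, so 1 day after Tuesday is Wednesday.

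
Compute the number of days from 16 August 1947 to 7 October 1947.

August 1947: 31 − 16 = 15 days remain.
Then September (30): 30 days.
October 1–7, 1947: 7 days.
Total: 15 + 30 + 7 = 52 days.

52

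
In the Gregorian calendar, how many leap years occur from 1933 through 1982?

Years divisible by 4 in [1933, 1982]: 1936, 1940, 1944, 1948, 1952, 1956, 1960, 1964, 1968, 1972, 1976, 1980.
No century exceptions apply. Count: 12.

12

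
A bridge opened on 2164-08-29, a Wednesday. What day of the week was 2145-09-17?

Count forward from the earlier date (September 17, 2145) to the later (August 29, 2164):
From September 17, 2145 to September 17, 2163: 18 years, of which 4 contain a Feb 29 — 14×365 + 4×366 = 6574 days.
September 2163: 30 − 17 = 13 days remain.
Then 10 full months totalling 305 days.
August 1–29, 2164: 29 days.
Residual: 347 days.
Total: 6921 days.
6921 mod 7 = 5, so 5 days before Wednesday is Friday.

Friday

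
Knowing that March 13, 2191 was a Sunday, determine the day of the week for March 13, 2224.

Saturday

From March 13, 2191 to March 13, 2224: 33 years, of which 8 contain a Feb 29 — 25×365 + 8×366 = 12053 days.
(2200 is not a leap year (divisible by 100 but not 400).)
Total: 12053 days.
12053 mod 7 = 6, so 6 days after Sunday is Saturday.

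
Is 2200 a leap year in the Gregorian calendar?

No

2200 is not a leap year (divisible by 100 but not 400).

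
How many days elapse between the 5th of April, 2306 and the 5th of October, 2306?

April 2306: 30 − 5 = 25 days remain.
Then May (31), June (30), July (31), August (31), September (30): 31 + 30 + 31 + 31 + 30 = 153 days.
October 1–5, 2306: 5 days.
Total: 25 + 153 + 5 = 183 days.

183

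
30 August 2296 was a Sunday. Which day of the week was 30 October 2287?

Count forward from the earlier date (October 30, 2287) to the later (August 30, 2296):
From October 30, 2287 to October 30, 2295: 8 years, of which 2 contain a Feb 29 — 6×365 + 2×366 = 2922 days.
October 2295: 31 − 30 = 1 day remains.
Then 9 full months totalling 274 days.
August 1–30, 2296: 30 days.
Residual: 305 days.
Total: 3227 days.
3227 is a multiple of 7, so 30 October 2287 falls on the same weekday: Sunday.

Sunday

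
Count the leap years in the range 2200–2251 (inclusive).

Years divisible by 4: 2200, 2204, …, 2248 — 13 in all.
Of these, 2200 is divisible by 100 but not 400, so not leap.
Leap years: 13 − 1 = 12.

12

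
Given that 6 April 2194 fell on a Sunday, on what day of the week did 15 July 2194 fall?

Tuesday

April 2194: 30 − 6 = 24 days remain.
Then May (31), June (30): 31 + 30 = 61 days.
July 1–15, 2194: 15 days.
Total: 24 + 61 + 15 = 100 days.
100 mod 7 = 2, so 2 days after Sunday is Tuesday.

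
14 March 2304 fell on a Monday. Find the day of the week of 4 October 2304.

March 2304: 31 − 14 = 17 days remain.
Then April (30), May (31), June (30), July (31), August (31), September (30): 30 + 31 + 30 + 31 + 31 + 30 = 183 days.
October 1–4, 2304: 4 days.
Total: 17 + 183 + 4 = 204 days.
204 mod 7 = 1, so 1 day after Monday is Tuesday.

Tuesday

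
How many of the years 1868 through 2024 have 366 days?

Years divisible by 4: 1868, 1872, …, 2024 — 40 in all.
Of these, 1900 is divisible by 100 but not 400, so not leap.
2000 is divisible by 400, so still leap.
Leap years: 40 − 1 = 39.

39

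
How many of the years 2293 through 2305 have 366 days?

2

Years divisible by 4 in [2293, 2305]: 2296, 2300, 2304.
Of these, 2300 is divisible by 100 but not 400, so not leap.
Leap years: 3 − 1 = 2.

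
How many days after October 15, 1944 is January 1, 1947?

October 15, 1944 → October 15, 1945: 365 days.
October 15, 1945 → October 15, 1946: 365 days.
October 1946: 31 − 15 = 16 days remain.
Then November (30), December (31): 30 + 31 = 61 days.
January 1, 1947: 1 day.
Residual: 78 days.
Total: 808 days.

808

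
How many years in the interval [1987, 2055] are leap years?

Years divisible by 4: 1988, 1992, …, 2052 — 17 in all.
2000 is divisible by 400, so still leap.
No century exceptions apply. Count: 17.

17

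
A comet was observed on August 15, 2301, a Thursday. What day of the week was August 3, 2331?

Monday

From August 15, 2301 to August 15, 2330: 29 years, of which 7 contain a Feb 29 — 22×365 + 7×366 = 10592 days.
August 2330: 31 − 15 = 16 days remain.
Then 11 full months totalling 334 days.
August 1–3, 2331: 3 days.
Residual: 353 days.
Total: 10945 days.
10945 mod 7 = 4, so 4 days after Thursday is Monday.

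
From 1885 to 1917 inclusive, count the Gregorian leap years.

7

Years divisible by 4 in [1885, 1917]: 1888, 1892, 1896, 1900, 1904, 1908, 1912, 1916.
Of these, 1900 is divisible by 100 but not 400, so not leap.
Leap years: 8 − 1 = 7.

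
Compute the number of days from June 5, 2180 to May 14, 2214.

12395

Day-of-year of June 5, 2180: 157.
Day-of-year of May 14, 2214: 134.
2180 has 366 days, so 366 − 157 = 209 days remain in 2180.
Full years 2181–2213: 26 common + 7 leap = 26×365 + 7×366 = 12052 days.
Total: 209 + 12052 + 134 = 12395 days.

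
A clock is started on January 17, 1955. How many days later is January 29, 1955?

Within January 1955: 29 − 17 = 12 days.

12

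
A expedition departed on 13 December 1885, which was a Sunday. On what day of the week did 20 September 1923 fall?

From December 13, 1885 to December 13, 1922: 37 years, of which 8 contain a Feb 29 — 29×365 + 8×366 = 13513 days.
(1900 is not a leap year (divisible by 100 but not 400).)
December 1922: 31 − 13 = 18 days remain.
Then January (31), February 1923 (28), March (31), April (30), May (31), June (30), July (31), August (31): 31 + 28 + 31 + 30 + 31 + 30 + 31 + 31 = 243 days.
September 1–20, 1923: 20 days.
Residual: 281 days.
Total: 13794 days.
13794 mod 7 = 4, so 4 days after Sunday is Thursday.

Thursday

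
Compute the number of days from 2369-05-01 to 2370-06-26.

May 1, 2369 → May 1, 2370: 365 days.
May 2370: 31 − 1 = 30 days remain.
June 1–26, 2370: 26 days.
Residual: 56 days.
Total: 421 days.

421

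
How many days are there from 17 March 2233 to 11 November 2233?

March 2233: 31 − 17 = 14 days remain.
Then April (30), May (31), June (30), July (31), August (31), September (30), October (31): 30 + 31 + 30 + 31 + 31 + 30 + 31 = 214 days.
November 1–11, 2233: 11 days.
Total: 14 + 214 + 11 = 239 days.

239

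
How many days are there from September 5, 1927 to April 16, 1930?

954

Day-of-year of September 5, 1927: 248.
Day-of-year of April 16, 1930: 106.
1927 has 365 days, so 365 − 248 = 117 days remain in 1927.
Full years: 1928: 366; 1929: 365. Sum = 731.
Total: 117 + 731 + 106 = 954 days.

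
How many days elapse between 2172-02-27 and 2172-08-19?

February 2172: 29 − 27 = 2 days remain (2172 is a leap year, so February has 29 days).
Then March (31), April (30), May (31), June (30), July (31): 31 + 30 + 31 + 30 + 31 = 153 days.
August 1–19, 2172: 19 days.
Total: 2 + 153 + 19 = 174 days.

174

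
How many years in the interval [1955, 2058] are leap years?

26

Years divisible by 4: 1956, 1960, …, 2056 — 26 in all.
2000 is divisible by 400, so still leap.
No century exceptions apply. Count: 26.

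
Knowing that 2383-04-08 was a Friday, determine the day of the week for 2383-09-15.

Thursday

April 2383: 30 − 8 = 22 days remain.
Then May (31), June (30), July (31), August (31): 31 + 30 + 31 + 31 = 123 days.
September 1–15, 2383: 15 days.
Total: 22 + 123 + 15 = 160 days.
160 mod 7 = 6, so 6 days after Friday is Thursday.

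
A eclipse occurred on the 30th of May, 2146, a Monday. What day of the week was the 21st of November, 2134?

Sunday

Count forward from the earlier date (November 21, 2134) to the later (May 30, 2146):
Day-of-year of November 21, 2134: 325.
Day-of-year of May 30, 2146: 150.
2134 has 365 days, so 365 − 325 = 40 days remain in 2134.
Full years 2135–2145: 8 common + 3 leap = 8×365 + 3×366 = 4018 days.
Total: 40 + 4018 + 150 = 4208 days.
4208 mod 7 = 1, so 1 day before Monday is Sunday.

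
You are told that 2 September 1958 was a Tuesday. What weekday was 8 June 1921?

Count forward from the earlier date (June 8, 1921) to the later (September 2, 1958):
From June 8, 1921 to June 8, 1958: 37 years, of which 9 contain a Feb 29 — 28×365 + 9×366 = 13514 days.
June 1958: 30 − 8 = 22 days remain.
Then July (31), August (31): 31 + 31 = 62 days.
September 1–2, 1958: 2 days.
Residual: 86 days.
Total: 13600 days.
13600 mod 7 = 6, so 6 days before Tuesday is Wednesday.

Wednesday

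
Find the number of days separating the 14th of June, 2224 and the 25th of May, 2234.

From June 14, 2224 to June 14, 2233: 9 years, of which 2 contain a Feb 29 — 7×365 + 2×366 = 3287 days.
June 2233: 30 − 14 = 16 days remain.
Then 10 full months totalling 304 days.
May 1–25, 2234: 25 days.
Residual: 345 days.
Total: 3632 days.

3632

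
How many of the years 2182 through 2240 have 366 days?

14

Years divisible by 4: 2184, 2188, …, 2240 — 15 in all.
Of these, 2200 is divisible by 100 but not 400, so not leap.
Leap years: 15 − 1 = 14.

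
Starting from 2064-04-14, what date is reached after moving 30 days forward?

2064-05-14

Count 30 days after April 14, 2064:
April 2064: 30 − 14 = 16 days remain.
May 1–14, 2064: 14 days.
Total: 16 + 14 = 30 days.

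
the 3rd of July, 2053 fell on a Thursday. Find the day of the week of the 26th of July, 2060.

From July 3, 2053 to July 3, 2060: 7 years, of which 2 contain a Feb 29 — 5×365 + 2×366 = 2557 days.
Within July 2060: 26 − 3 = 23 days.
Total: 2580 days.
2580 mod 7 = 4, so 4 days after Thursday is Monday.

Monday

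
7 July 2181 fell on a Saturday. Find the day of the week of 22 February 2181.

Thursday

Count forward from the earlier date (February 22, 2181) to the later (July 7, 2181):
February 2181: 28 − 22 = 6 days remain (2181 is not a leap year, so February has 28 days).
Then March (31), April (30), May (31), June (30): 31 + 30 + 31 + 30 = 122 days.
July 1–7, 2181: 7 days.
Total: 6 + 122 + 7 = 135 days.
135 mod 7 = 2, so 2 days before Saturday is Thursday.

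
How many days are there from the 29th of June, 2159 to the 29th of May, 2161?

700

June 29, 2159 → June 29, 2160: 366 days (2160 is a leap year).
June 2160: 30 − 29 = 1 day remains.
Then 10 full months totalling 304 days.
May 1–29, 2161: 29 days.
Residual: 334 days.
Total: 700 days.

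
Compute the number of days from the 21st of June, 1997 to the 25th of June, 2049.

Day-of-year of June 21, 1997: 172.
Day-of-year of June 25, 2049: 176.
1997 has 365 days, so 365 − 172 = 193 days remain in 1997.
Full years 1998–2048: 38 common + 13 leap = 38×365 + 13×366 = 18628 days.
Total: 193 + 18628 + 176 = 18997 days.

18997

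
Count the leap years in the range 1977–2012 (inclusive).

Years divisible by 4 in [1977, 2012]: 1980, 1984, 1988, 1992, 1996, 2000, 2004, 2008, 2012.
2000 is divisible by 400, so still leap.
No century exceptions apply. Count: 9.

9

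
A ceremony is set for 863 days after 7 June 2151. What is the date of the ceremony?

17 October 2153

Count 863 days after June 7, 2151:
Day-of-year of June 7, 2151: 158.
Day-of-year of October 17, 2153: 290.
2151 has 365 days, so 365 − 158 = 207 days remain in 2151.
Full years: 2152: 366. Sum = 366.
Total: 207 + 366 + 290 = 863 days.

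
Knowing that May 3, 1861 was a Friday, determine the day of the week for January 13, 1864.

Wednesday

May 3, 1861 → May 3, 1862: 365 days.
May 3, 1862 → May 3, 1863: 365 days.
May 1863: 31 − 3 = 28 days remain.
Then June (30), July (31), August (31), September (30), October (31), November (30), December (31): 30 + 31 + 31 + 30 + 31 + 30 + 31 = 214 days.
January 1–13, 1864: 13 days.
Residual: 255 days.
Total: 985 days.
985 mod 7 = 5, so 5 days after Friday is Wednesday.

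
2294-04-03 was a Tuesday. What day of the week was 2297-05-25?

Day-of-year of April 3, 2294: 93.
Day-of-year of May 25, 2297: 145.
2294 has 365 days, so 365 − 93 = 272 days remain in 2294.
Full years: 2295: 365; 2296: 366. Sum = 731.
Total: 272 + 731 + 145 = 1148 days.
1148 is a multiple of 7, so 2297-05-25 falls on the same weekday: Tuesday.

Tuesday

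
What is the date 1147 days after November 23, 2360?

January 14, 2364

Count 1147 days after November 23, 2360:
Day-of-year of November 23, 2360: 328.
Day-of-year of January 14, 2364: 14.
2360 has 366 days, so 366 − 328 = 38 days remain in 2360.
Full years: 2361: 365; 2362: 365; 2363: 365. Sum = 1095.
Total: 38 + 1095 + 14 = 1147 days.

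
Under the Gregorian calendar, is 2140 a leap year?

2140 is a leap year.

Yes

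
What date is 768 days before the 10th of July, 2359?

the 2nd of June, 2357

Count 768 days before July 10, 2359:
June 2, 2357 → June 2, 2358: 365 days.
June 2, 2358 → June 2, 2359: 365 days.
June 2359: 30 − 2 = 28 days remain.
July 1–10, 2359: 10 days.
Residual: 38 days.
Total: 768 days.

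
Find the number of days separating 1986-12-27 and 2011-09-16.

Day-of-year of December 27, 1986: 361.
Day-of-year of September 16, 2011: 259.
1986 has 365 days, so 365 − 361 = 4 days remain in 1986.
Full years 1987–2010: 18 common + 6 leap = 18×365 + 6×366 = 8766 days.
Total: 4 + 8766 + 259 = 9029 days.

9029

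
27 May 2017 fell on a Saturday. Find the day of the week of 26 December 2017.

May 2017: 31 − 27 = 4 days remain.
Then June (30), July (31), August (31), September (30), October (31), November (30): 30 + 31 + 31 + 30 + 31 + 30 = 183 days.
December 1–26, 2017: 26 days.
Total: 4 + 183 + 26 = 213 days.
213 mod 7 = 3, so 3 days after Saturday is Tuesday.

Tuesday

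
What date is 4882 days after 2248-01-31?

2261-06-13

Count 4882 days after January 31, 2248:
From January 31, 2248 to January 31, 2261: 13 years, of which 4 contain a Feb 29 — 9×365 + 4×366 = 4749 days.
January 2261: 31 − 31 = 0 days remain.
Then February 2261 (28), March (31), April (30), May (31): 28 + 31 + 30 + 31 = 120 days.
June 1–13, 2261: 13 days.
Residual: 133 days.
Total: 4882 days.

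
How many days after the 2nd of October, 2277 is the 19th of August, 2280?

1052

Day-of-year of October 2, 2277: 275.
Day-of-year of August 19, 2280: 232.
2277 has 365 days, so 365 − 275 = 90 days remain in 2277.
Full years: 2278: 365; 2279: 365. Sum = 730.
Total: 90 + 730 + 232 = 1052 days.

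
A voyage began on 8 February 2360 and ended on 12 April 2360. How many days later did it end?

64

February 2360: 29 − 8 = 21 days remain (2360 is a leap year, so February has 29 days).
Then March (31): 31 days.
April 1–12, 2360: 12 days.
Total: 21 + 31 + 12 = 64 days.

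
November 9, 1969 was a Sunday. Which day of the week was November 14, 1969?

Friday

Within November 1969: 14 − 9 = 5 days.
5 mod 7 = 5, so 5 days after Sunday is Friday.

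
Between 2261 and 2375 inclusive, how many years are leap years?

27

Years divisible by 4: 2264, 2268, …, 2372 — 28 in all.
Of these, 2300 is divisible by 100 but not 400, so not leap.
Leap years: 28 − 1 = 27.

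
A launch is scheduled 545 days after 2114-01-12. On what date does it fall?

2115-07-11

Count 545 days after January 12, 2114:
Day-of-year of January 12, 2114: 12.
Day-of-year of July 11, 2115: 192.
2114 has 365 days, so 365 − 12 = 353 days remain in 2114.
Total: 353 + 192 = 545 days.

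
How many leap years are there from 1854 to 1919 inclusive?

Years divisible by 4: 1856, 1860, …, 1916 — 16 in all.
Of these, 1900 is divisible by 100 but not 400, so not leap.
Leap years: 16 − 1 = 15.

15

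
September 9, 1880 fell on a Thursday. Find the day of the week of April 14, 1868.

Count forward from the earlier date (April 14, 1868) to the later (September 9, 1880):
Day-of-year of April 14, 1868: 105.
Day-of-year of September 9, 1880: 253.
1868 has 366 days, so 366 − 105 = 261 days remain in 1868.
Full years 1869–1879: 9 common + 2 leap = 9×365 + 2×366 = 4017 days.
Total: 261 + 4017 + 253 = 4531 days.
4531 mod 7 = 2, so 2 days before Thursday is Tuesday.

Tuesday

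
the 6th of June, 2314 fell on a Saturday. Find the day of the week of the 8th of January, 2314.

Count forward from the earlier date (January 8, 2314) to the later (June 6, 2314):
January 2314: 31 − 8 = 23 days remain.
Then February 2314 (28), March (31), April (30), May (31): 28 + 31 + 30 + 31 = 120 days.
June 1–6, 2314: 6 days.
Total: 23 + 120 + 6 = 149 days.
149 mod 7 = 2, so 2 days before Saturday is Thursday.

Thursday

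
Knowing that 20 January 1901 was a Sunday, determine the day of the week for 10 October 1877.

Count forward from the earlier date (October 10, 1877) to the later (January 20, 1901):
From October 10, 1877 to October 10, 1900: 23 years, of which 5 contain a Feb 29 — 18×365 + 5×366 = 8400 days.
(1900 is not a leap year (divisible by 100 but not 400).)
October 1900: 31 − 10 = 21 days remain.
Then November (30), December (31): 30 + 31 = 61 days.
January 1–20, 1901: 20 days.
Residual: 102 days.
Total: 8502 days.
8502 mod 7 = 4, so 4 days before Sunday is Wednesday.

Wednesday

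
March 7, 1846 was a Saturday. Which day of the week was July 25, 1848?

Tuesday

March 1846: 31 − 7 = 24 days remain.
Then 27 full months totalling 822 days.
July 1–25, 1848: 25 days.
Total: 24 + 822 + 25 = 871 days.
871 mod 7 = 3, so 3 days after Saturday is Tuesday.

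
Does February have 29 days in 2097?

No

2097 is not a leap year.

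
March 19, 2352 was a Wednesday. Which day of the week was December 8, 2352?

Monday

March 2352: 31 − 19 = 12 days remain.
Then April (30), May (31), June (30), July (31), August (31), September (30), October (31), November (30): 30 + 31 + 30 + 31 + 31 + 30 + 31 + 30 = 244 days.
December 1–8, 2352: 8 days.
Total: 12 + 244 + 8 = 264 days.
264 mod 7 = 5, so 5 days after Wednesday is Monday.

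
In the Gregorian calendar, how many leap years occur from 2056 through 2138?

20

Years divisible by 4: 2056, 2060, …, 2136 — 21 in all.
Of these, 2100 is divisible by 100 but not 400, so not leap.
Leap years: 21 − 1 = 20.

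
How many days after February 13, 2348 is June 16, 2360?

From February 13, 2348 to February 13, 2360: 12 years, of which 3 contain a Feb 29 — 9×365 + 3×366 = 4383 days.
February 2360: 29 − 13 = 16 days remain (2360 is a leap year, so February has 29 days).
Then March (31), April (30), May (31): 31 + 30 + 31 = 92 days.
June 1–16, 2360: 16 days.
Residual: 124 days.
Total: 4507 days.

4507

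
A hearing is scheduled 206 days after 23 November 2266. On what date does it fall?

17 June 2267

Count 206 days after November 23, 2266:
Day-of-year of November 23, 2266: 327.
Day-of-year of June 17, 2267: 168.
2266 has 365 days, so 365 − 327 = 38 days remain in 2266.
Total: 38 + 168 = 206 days.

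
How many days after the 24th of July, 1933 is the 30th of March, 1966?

11937

Day-of-year of July 24, 1933: 205.
Day-of-year of March 30, 1966: 89.
1933 has 365 days, so 365 − 205 = 160 days remain in 1933.
Full years 1934–1965: 24 common + 8 leap = 24×365 + 8×366 = 11688 days.
Total: 160 + 11688 + 89 = 11937 days.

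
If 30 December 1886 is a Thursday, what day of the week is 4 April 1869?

Sunday

Count forward from the earlier date (April 4, 1869) to the later (December 30, 1886):
From April 4, 1869 to April 4, 1886: 17 years, of which 4 contain a Feb 29 — 13×365 + 4×366 = 6209 days.
April 1886: 30 − 4 = 26 days remain.
Then May (31), June (30), July (31), August (31), September (30), October (31), November (30): 31 + 30 + 31 + 31 + 30 + 31 + 30 = 214 days.
December 1–30, 1886: 30 days.
Residual: 270 days.
Total: 6479 days.
6479 mod 7 = 4, so 4 days before Thursday is Sunday.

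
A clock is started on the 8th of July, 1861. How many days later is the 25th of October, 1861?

July 1861: 31 − 8 = 23 days remain.
Then August (31), September (30): 31 + 30 = 61 days.
October 1–25, 1861: 25 days.
Total: 23 + 61 + 25 = 109 days.

109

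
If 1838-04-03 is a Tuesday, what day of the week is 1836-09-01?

Thursday

Count forward from the earlier date (September 1, 1836) to the later (April 3, 1838):
September 1, 1836 → September 1, 1837: 365 days.
September 1837: 30 − 1 = 29 days remain.
Then October (31), November (30), December (31), January (31), February 1838 (28), March (31): 31 + 30 + 31 + 31 + 28 + 31 = 182 days.
April 1–3, 1838: 3 days.
Residual: 214 days.
Total: 579 days.
579 mod 7 = 5, so 5 days before Tuesday is Thursday.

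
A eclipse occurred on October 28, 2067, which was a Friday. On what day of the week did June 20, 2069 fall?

Thursday

Day-of-year of October 28, 2067: 301.
Day-of-year of June 20, 2069: 171.
2067 has 365 days, so 365 − 301 = 64 days remain in 2067.
Full years: 2068: 366. Sum = 366.
Total: 64 + 366 + 171 = 601 days.
601 mod 7 = 6, so 6 days after Friday is Thursday.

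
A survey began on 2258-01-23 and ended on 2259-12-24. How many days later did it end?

January 23, 2258 → January 23, 2259: 365 days.
January 2259: 31 − 23 = 8 days remain.
Then 10 full months totalling 303 days.
December 1–24, 2259: 24 days.
Residual: 335 days.
Total: 700 days.

700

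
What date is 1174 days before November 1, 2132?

August 15, 2129

Count 1174 days before November 1, 2132:
Day-of-year of August 15, 2129: 227.
Day-of-year of November 1, 2132: 306.
2129 has 365 days, so 365 − 227 = 138 days remain in 2129.
Full years: 2130: 365; 2131: 365. Sum = 730.
Total: 138 + 730 + 306 = 1174 days.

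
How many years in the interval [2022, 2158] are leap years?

Years divisible by 4: 2024, 2028, …, 2156 — 34 in all.
Of these, 2100 is divisible by 100 but not 400, so not leap.
Leap years: 34 − 1 = 33.

33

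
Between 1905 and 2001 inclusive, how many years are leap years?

Years divisible by 4: 1908, 1912, …, 2000 — 24 in all.
2000 is divisible by 400, so still leap.
No century exceptions apply. Count: 24.

24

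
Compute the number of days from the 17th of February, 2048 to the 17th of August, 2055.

2738

From February 17, 2048 to February 17, 2055: 7 years, of which 2 contain a Feb 29 — 5×365 + 2×366 = 2557 days.
February 2055: 28 − 17 = 11 days remain (2055 is not a leap year, so February has 28 days).
Then March (31), April (30), May (31), June (30), July (31): 31 + 30 + 31 + 30 + 31 = 153 days.
August 1–17, 2055: 17 days.
Residual: 181 days.
Total: 2738 days.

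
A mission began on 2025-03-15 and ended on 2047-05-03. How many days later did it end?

Day-of-year of March 15, 2025: 74.
Day-of-year of May 3, 2047: 123.
2025 has 365 days, so 365 − 74 = 291 days remain in 2025.
Full years 2026–2046: 16 common + 5 leap = 16×365 + 5×366 = 7670 days.
Total: 291 + 7670 + 123 = 8084 days.

8084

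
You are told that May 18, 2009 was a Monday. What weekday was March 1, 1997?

Saturday

Count forward from the earlier date (March 1, 1997) to the later (May 18, 2009):
Day-of-year of March 1, 1997: 60.
Day-of-year of May 18, 2009: 138.
1997 has 365 days, so 365 − 60 = 305 days remain in 1997.
Full years 1998–2008: 8 common + 3 leap = 8×365 + 3×366 = 4018 days.
Total: 305 + 4018 + 138 = 4461 days.
4461 mod 7 = 2, so 2 days before Monday is Saturday.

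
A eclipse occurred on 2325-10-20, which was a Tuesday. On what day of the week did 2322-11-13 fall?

Monday

Count forward from the earlier date (November 13, 2322) to the later (October 20, 2325):
November 13, 2322 → November 13, 2323: 365 days.
November 13, 2323 → November 13, 2324: 366 days (2324 is a leap year).
November 2324: 30 − 13 = 17 days remain.
Then 10 full months totalling 304 days.
October 1–20, 2325: 20 days.
Residual: 341 days.
Total: 1072 days.
1072 mod 7 = 1, so 1 day before Tuesday is Monday.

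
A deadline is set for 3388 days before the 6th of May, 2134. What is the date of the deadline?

the 25th of January, 2125

Count 3388 days before May 6, 2134:
Day-of-year of January 25, 2125: 25.
Day-of-year of May 6, 2134: 126.
2125 has 365 days, so 365 − 25 = 340 days remain in 2125.
Full years 2126–2133: 6 common + 2 leap = 6×365 + 2×366 = 2922 days.
Total: 340 + 2922 + 126 = 3388 days.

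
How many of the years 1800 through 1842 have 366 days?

Years divisible by 4 in [1800, 1842]: 1800, 1804, 1808, 1812, 1816, 1820, 1824, 1828, 1832, 1836, 1840.
Of these, 1800 is divisible by 100 but not 400, so not leap.
Leap years: 11 − 1 = 10.

10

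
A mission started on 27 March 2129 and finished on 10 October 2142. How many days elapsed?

4945

From March 27, 2129 to March 27, 2142: 13 years, of which 3 contain a Feb 29 — 10×365 + 3×366 = 4748 days.
March 2142: 31 − 27 = 4 days remain.
Then April (30), May (31), June (30), July (31), August (31), September (30): 30 + 31 + 30 + 31 + 31 + 30 = 183 days.
October 1–10, 2142: 10 days.
Residual: 197 days.
Total: 4945 days.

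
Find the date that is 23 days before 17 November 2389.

25 October 2389

Count 23 days before November 17, 2389:
October 2389: 31 − 25 = 6 days remain.
November 1–17, 2389: 17 days.
Total: 6 + 17 = 23 days.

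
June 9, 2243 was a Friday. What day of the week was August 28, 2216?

Wednesday

Count forward from the earlier date (August 28, 2216) to the later (June 9, 2243):
From August 28, 2216 to August 28, 2242: 26 years, of which 6 contain a Feb 29 — 20×365 + 6×366 = 9496 days.
August 2242: 31 − 28 = 3 days remain.
Then 9 full months totalling 273 days.
June 1–9, 2243: 9 days.
Residual: 285 days.
Total: 9781 days.
9781 mod 7 = 2, so 2 days before Friday is Wednesday.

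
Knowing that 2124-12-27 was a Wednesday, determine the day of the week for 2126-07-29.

Day-of-year of December 27, 2124: 362.
Day-of-year of July 29, 2126: 210.
2124 has 366 days, so 366 − 362 = 4 days remain in 2124.
Full years: 2125: 365. Sum = 365.
Total: 4 + 365 + 210 = 579 days.
579 mod 7 = 5, so 5 days after Wednesday is Monday.

Monday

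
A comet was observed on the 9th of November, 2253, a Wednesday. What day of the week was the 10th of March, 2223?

Count forward from the earlier date (March 10, 2223) to the later (November 9, 2253):
Day-of-year of March 10, 2223: 69.
Day-of-year of November 9, 2253: 313.
2223 has 365 days, so 365 − 69 = 296 days remain in 2223.
Full years 2224–2252: 21 common + 8 leap = 21×365 + 8×366 = 10593 days.
Total: 296 + 10593 + 313 = 11202 days.
11202 mod 7 = 2, so 2 days before Wednesday is Monday.

Monday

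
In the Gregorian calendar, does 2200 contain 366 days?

No

2200 is not a leap year (divisible by 100 but not 400).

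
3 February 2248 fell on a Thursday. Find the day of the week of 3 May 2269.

Day-of-year of February 3, 2248: 34.
Day-of-year of May 3, 2269: 123.
2248 has 366 days, so 366 − 34 = 332 days remain in 2248.
Full years 2249–2268: 15 common + 5 leap = 15×365 + 5×366 = 7305 days.
Total: 332 + 7305 + 123 = 7760 days.
7760 mod 7 = 4, so 4 days after Thursday is Monday.

Monday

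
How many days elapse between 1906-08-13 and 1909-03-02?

August 13, 1906 → August 13, 1907: 365 days.
August 13, 1907 → August 13, 1908: 366 days (1908 is a leap year).
August 1908: 31 − 13 = 18 days remain.
Then September (30), October (31), November (30), December (31), January (31), February 1909 (28): 30 + 31 + 30 + 31 + 31 + 28 = 181 days.
March 1–2, 1909: 2 days.
Residual: 201 days.
Total: 932 days.

932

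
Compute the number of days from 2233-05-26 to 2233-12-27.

215

May 2233: 31 − 26 = 5 days remain.
Then June (30), July (31), August (31), September (30), October (31), November (30): 30 + 31 + 31 + 30 + 31 + 30 = 183 days.
December 1–27, 2233: 27 days.
Total: 5 + 183 + 27 = 215 days.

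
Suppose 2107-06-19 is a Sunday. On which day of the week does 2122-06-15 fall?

Day-of-year of June 19, 2107: 170.
Day-of-year of June 15, 2122: 166.
2107 has 365 days, so 365 − 170 = 195 days remain in 2107.
Full years 2108–2121: 10 common + 4 leap = 10×365 + 4×366 = 5114 days.
Total: 195 + 5114 + 166 = 5475 days.
5475 mod 7 = 1, so 1 day after Sunday is Monday.

Monday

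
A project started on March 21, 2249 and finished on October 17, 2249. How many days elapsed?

210

March 2249: 31 − 21 = 10 days remain.
Then April (30), May (31), June (30), July (31), August (31), September (30): 30 + 31 + 30 + 31 + 31 + 30 = 183 days.
October 1–17, 2249: 17 days.
Total: 10 + 183 + 17 = 210 days.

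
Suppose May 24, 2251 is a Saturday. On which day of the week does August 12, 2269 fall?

Thursday

Day-of-year of May 24, 2251: 144.
Day-of-year of August 12, 2269: 224.
2251 has 365 days, so 365 − 144 = 221 days remain in 2251.
Full years 2252–2268: 12 common + 5 leap = 12×365 + 5×366 = 6210 days.
Total: 221 + 6210 + 224 = 6655 days.
6655 mod 7 = 5, so 5 days after Saturday is Thursday.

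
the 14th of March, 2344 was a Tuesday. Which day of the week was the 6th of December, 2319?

Saturday

Count forward from the earlier date (December 6, 2319) to the later (March 14, 2344):
Day-of-year of December 6, 2319: 340.
Day-of-year of March 14, 2344: 74.
2319 has 365 days, so 365 − 340 = 25 days remain in 2319.
Full years 2320–2343: 18 common + 6 leap = 18×365 + 6×366 = 8766 days.
Total: 25 + 8766 + 74 = 8865 days.
8865 mod 7 = 3, so 3 days before Tuesday is Saturday.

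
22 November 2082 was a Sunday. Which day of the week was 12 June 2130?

Monday

Day-of-year of November 22, 2082: 326.
Day-of-year of June 12, 2130: 163.
2082 has 365 days, so 365 − 326 = 39 days remain in 2082.
Full years 2083–2129: 36 common + 11 leap = 36×365 + 11×366 = 17166 days.
Total: 39 + 17166 + 163 = 17368 days.
17368 mod 7 = 1, so 1 day after Sunday is Monday.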